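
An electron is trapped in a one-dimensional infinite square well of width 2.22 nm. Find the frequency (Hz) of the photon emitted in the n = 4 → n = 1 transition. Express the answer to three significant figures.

f = 2.77×10^14 Hz

E_1 = h²/(8m_eL²) = 1.222×10^-20 J and ΔE = (4² − 1²)E_1 = 1.833×10^-19 J.
f = ΔE/h = 1.833×10^-19/6.626×10^-34 = 2.77×10^14 Hz.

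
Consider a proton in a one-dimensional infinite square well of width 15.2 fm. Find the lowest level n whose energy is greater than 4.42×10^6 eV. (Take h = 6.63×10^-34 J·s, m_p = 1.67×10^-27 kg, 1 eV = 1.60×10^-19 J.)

n = 3

E_1 = h²/(8m_pL²) = 1.424×10^-13 J = 8.900×10^5 eV.
Need n² > 4.42×10^6/8.900×10^5 = 4.966, i.e. n > 2.228.
The smallest integer satisfying this is n = 3.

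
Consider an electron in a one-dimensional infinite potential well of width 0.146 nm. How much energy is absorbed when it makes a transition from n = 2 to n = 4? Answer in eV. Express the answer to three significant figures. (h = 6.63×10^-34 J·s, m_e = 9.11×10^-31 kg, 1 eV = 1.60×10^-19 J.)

|ΔE| = 212 eV

E_1 = h²/(8m_eL²) = 2.830×10^-18 J.
|ΔE| = |2² − 4²|·E_1 = 12·2.830×10^-18 J = 3.396×10^-17 J = 212 eV.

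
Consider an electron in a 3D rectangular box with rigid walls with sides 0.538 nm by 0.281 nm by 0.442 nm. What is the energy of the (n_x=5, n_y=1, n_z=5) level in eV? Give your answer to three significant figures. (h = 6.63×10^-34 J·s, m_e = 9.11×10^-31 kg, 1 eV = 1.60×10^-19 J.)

E = 85.6 eV

For a 3D rectangular well E = (h²/8m_e)·Σ n_i²/L_i² = (6.63×10^-34)²/(8·9.11×10^-31) · [5²/(0.538 nm)² + 1²/(0.281 nm)² + 5²/(0.442 nm)²].
Evaluating gives E = 1.369×10^-17 J = 85.6 eV.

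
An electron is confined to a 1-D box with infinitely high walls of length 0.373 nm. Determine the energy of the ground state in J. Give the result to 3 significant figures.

For an infinite well E_n = n²h²/(8m_eL²), so E_1 = h²/(8m_eL²) = (6.626×10^-34)²/(8·9.109×10^-31·(3.73×10^-10 m)²) = 4.330×10^-19 J.

E_1 = 4.33×10^-19 J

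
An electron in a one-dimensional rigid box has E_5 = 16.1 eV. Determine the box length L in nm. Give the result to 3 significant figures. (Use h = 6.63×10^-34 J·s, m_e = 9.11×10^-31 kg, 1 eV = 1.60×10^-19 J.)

L = 0.765 nm

From E_n = n²h²/(8m_eL²), L = n·h/√(8m_eE_n).
E_5 = 16.1 eV = 2.576×10^-18 J, so L = 5·6.63×10^-34/√(8·9.11×10^-31·2.576×10^-18) = 7.65×10^-10 m = 0.765 nm.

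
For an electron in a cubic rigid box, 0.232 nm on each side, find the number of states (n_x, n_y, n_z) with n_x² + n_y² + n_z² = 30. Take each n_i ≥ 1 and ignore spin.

degeneracy = 6

The level has n_x² + n_y² + n_z² = 30. The ordered positive-integer solutions are (1, 2, 5), (1, 5, 2), (2, 1, 5), (2, 5, 1), (5, 1, 2), (5, 2, 1).
That gives 6 states.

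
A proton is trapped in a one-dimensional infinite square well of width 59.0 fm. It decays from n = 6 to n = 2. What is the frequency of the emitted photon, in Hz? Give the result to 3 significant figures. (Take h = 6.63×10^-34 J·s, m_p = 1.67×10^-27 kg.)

f = 4.56×10^20 Hz

E_1 = h²/(8m_pL²) = 9.452×10^-15 J and ΔE = (6² − 2²)E_1 = 3.025×10^-13 J.
f = ΔE/h = 3.025×10^-13/6.63×10^-34 = 4.56×10^20 Hz.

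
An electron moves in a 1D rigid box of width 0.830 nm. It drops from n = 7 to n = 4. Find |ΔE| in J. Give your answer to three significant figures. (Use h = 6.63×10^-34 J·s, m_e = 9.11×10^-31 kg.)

|ΔE| = 2.89×10^-18 J

E_1 = h²/(8m_eL²) = 8.755×10^-20 J.
|ΔE| = |7² − 4²|·E_1 = 33·8.755×10^-20 J = 2.89×10^-18 J.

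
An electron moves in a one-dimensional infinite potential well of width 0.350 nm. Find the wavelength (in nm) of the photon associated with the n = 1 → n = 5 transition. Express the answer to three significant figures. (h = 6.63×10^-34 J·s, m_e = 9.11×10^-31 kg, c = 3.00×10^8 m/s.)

λ = 16.8 nm

E_1 = h²/(8m_eL²) = 4.924×10^-19 J, so ΔE = (5² − 1²)E_1 = 1.182×10^-17 J.
λ = hc/ΔE = (6.63×10^-34·3.00×10^8)/1.182×10^-17 = 1.68×10^-8 m = 16.8 nm.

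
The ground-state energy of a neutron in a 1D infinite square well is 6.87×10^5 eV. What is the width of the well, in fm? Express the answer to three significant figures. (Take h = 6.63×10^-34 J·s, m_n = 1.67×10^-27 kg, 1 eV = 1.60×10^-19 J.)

From E_n = n²h²/(8m_nL²), L = n·h/√(8m_nE_n).
E_1 = 6.87×10^5 eV = 1.099×10^-13 J, so L = 1·6.63×10^-34/√(8·1.67×10^-27·1.099×10^-13) = 1.73×10^-14 m = 17.3 fm.

L = 17.3 fm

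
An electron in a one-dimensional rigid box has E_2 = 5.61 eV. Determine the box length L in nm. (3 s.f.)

From E_n = n²h²/(8m_eL²), L = n·h/√(8m_eE_n).
E_2 = 5.61 eV = 8.987×10^-19 J, so L = 2·6.626×10^-34/√(8·9.109×10^-31·8.987×10^-19) = 5.18×10^-10 m = 0.518 nm.

L = 0.518 nm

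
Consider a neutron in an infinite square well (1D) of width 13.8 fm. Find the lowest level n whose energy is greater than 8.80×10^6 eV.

n = 3

E_1 = h²/(8m_nL²) = 1.720×10^-13 J = 1.074×10^6 eV.
Need n² > 8.80×10^6/1.074×10^6 = 8.194, i.e. n > 2.863.
The smallest integer satisfying this is n = 3.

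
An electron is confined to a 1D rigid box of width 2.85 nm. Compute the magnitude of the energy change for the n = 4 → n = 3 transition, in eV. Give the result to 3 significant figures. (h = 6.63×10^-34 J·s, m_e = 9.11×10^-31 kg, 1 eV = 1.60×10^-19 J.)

E_1 = h²/(8m_eL²) = 7.426×10^-21 J.
|ΔE| = |4² − 3²|·E_1 = 7·7.426×10^-21 J = 5.198×10^-20 J = 0.325 eV.

|ΔE| = 0.325 eV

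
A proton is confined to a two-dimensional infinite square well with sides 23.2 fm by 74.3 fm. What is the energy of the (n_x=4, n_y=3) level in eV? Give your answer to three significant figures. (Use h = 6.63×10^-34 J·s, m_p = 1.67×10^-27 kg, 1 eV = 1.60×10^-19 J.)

E = 6.45×10^6 eV

For a 2D rectangular well E = (h²/8m_p)·Σ n_i²/L_i² = (6.63×10^-34)²/(8·1.67×10^-27) · [4²/(23.2 fm)² + 3²/(74.3 fm)²].
Evaluating gives E = 1.032×10^-12 J = 6.45×10^6 eV.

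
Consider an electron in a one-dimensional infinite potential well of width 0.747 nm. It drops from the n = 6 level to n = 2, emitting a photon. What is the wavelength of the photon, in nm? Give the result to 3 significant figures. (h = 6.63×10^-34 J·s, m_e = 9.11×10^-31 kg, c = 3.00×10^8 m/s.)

E_1 = h²/(8m_eL²) = 1.081×10^-19 J, so ΔE = (6² − 2²)E_1 = 3.459×10^-18 J.
λ = hc/ΔE = (6.63×10^-34·3.00×10^8)/3.459×10^-18 = 5.75×10^-8 m = 57.5 nm.

λ = 57.5 nm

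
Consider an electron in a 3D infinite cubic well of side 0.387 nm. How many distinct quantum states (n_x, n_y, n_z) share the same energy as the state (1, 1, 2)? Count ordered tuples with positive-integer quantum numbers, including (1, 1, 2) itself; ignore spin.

The level has n_x² + n_y² + n_z² = 6. The ordered positive-integer solutions are (1, 1, 2), (1, 2, 1), (2, 1, 1).
That gives 3 states.

degeneracy = 3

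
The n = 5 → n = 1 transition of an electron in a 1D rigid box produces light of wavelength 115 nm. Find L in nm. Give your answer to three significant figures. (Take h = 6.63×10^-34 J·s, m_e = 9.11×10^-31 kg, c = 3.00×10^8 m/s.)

The photon carries ΔE = hc/λ = 6.63×10^-34·3.00×10^8/1.15×10^-7 m = 1.730×10^-18 J.
Since ΔE = (5² − 1²)E_1, E_1 = 7.208×10^-20 J, and L = h/√(8m_eE_1) = 9.15×10^-10 m = 0.915 nm.

L = 0.915 nm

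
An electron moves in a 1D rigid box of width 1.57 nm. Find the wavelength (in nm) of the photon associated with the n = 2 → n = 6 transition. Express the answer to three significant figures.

λ = 254 nm

E_1 = h²/(8m_eL²) = 2.444×10^-20 J, so ΔE = (6² − 2²)E_1 = 7.821×10^-19 J.
λ = hc/ΔE = (6.626×10^-34·2.998×10^8)/7.821×10^-19 = 2.54×10^-7 m = 254 nm.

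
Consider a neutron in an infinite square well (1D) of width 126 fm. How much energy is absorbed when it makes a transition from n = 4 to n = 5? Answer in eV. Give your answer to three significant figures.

|ΔE| = 1.16×10^5 eV

E_1 = h²/(8m_nL²) = 2.064×10^-15 J.
|ΔE| = |4² − 5²|·E_1 = 9·2.064×10^-15 J = 1.858×10^-14 J = 1.16×10^5 eV.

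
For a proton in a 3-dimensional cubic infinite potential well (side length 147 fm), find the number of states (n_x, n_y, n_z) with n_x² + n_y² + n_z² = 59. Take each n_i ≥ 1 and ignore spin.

degeneracy = 9

The level has n_x² + n_y² + n_z² = 59. The ordered positive-integer solutions are (1, 3, 7), (1, 7, 3), (3, 1, 7), (3, 5, 5), (3, 7, 1), (5, 3, 5), (5, 5, 3), (7, 1, 3), (7, 3, 1).
That gives 9 states.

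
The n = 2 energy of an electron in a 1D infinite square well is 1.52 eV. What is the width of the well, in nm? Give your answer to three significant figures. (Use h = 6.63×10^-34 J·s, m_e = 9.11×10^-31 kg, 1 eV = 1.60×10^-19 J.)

From E_n = n²h²/(8m_eL²), L = n·h/√(8m_eE_n).
E_2 = 1.52 eV = 2.432×10^-19 J, so L = 2·6.63×10^-34/√(8·9.11×10^-31·2.432×10^-19) = 9.96×10^-10 m = 0.996 nm.

L = 0.996 nm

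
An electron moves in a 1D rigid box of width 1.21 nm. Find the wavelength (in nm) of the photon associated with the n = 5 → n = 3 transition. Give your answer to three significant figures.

E_1 = h²/(8m_eL²) = 4.115×10^-20 J, so ΔE = (5² − 3²)E_1 = 6.584×10^-19 J.
λ = hc/ΔE = (6.626×10^-34·2.998×10^8)/6.584×10^-19 = 3.02×10^-7 m = 302 nm.

λ = 302 nm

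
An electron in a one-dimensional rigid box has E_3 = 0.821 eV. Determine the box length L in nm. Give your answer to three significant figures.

From E_n = n²h²/(8m_eL²), L = n·h/√(8m_eE_n).
E_3 = 0.821 eV = 1.315×10^-19 J, so L = 3·6.626×10^-34/√(8·9.109×10^-31·1.315×10^-19) = 2.03×10^-9 m = 2.03 nm.

L = 2.03 nm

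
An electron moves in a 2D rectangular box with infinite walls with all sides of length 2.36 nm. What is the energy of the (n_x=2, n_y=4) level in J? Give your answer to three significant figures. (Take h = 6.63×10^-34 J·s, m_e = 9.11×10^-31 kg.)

For a 2D rectangular well E = (h²/8m_e)·Σ n_i²/L_i² = (6.63×10^-34)²/(8·9.11×10^-31) · [2²/(2.36 nm)² + 4²/(2.36 nm)²].
Evaluating gives E = 2.17×10^-19 J.

E = 2.17×10^-19 J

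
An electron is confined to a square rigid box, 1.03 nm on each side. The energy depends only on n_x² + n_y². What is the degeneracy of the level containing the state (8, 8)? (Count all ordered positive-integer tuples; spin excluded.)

degeneracy = 1

The level has n_x² + n_y² = 128. The ordered positive-integer solutions are (8, 8).
That gives 1 state.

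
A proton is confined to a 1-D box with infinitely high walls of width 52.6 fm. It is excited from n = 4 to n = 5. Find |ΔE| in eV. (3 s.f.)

|ΔE| = 6.66×10^5 eV

E_1 = h²/(8m_pL²) = 1.186×10^-14 J.
|ΔE| = |4² − 5²|·E_1 = 9·1.186×10^-14 J = 1.067×10^-13 J = 6.66×10^5 eV.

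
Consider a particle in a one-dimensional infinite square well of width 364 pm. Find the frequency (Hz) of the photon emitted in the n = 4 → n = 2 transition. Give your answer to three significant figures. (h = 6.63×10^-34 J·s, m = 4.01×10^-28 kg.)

f = 1.87×10^13 Hz

E_1 = h²/(8mL²) = 1.034×10^-21 J and ΔE = (4² − 2²)E_1 = 1.241×10^-20 J.
f = ΔE/h = 1.241×10^-20/6.63×10^-34 = 1.87×10^13 Hz.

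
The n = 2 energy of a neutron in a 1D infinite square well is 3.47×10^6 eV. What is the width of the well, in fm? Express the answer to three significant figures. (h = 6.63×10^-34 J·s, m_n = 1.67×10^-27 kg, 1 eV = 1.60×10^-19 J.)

L = 15.4 fm

From E_n = n²h²/(8m_nL²), L = n·h/√(8m_nE_n).
E_2 = 3.47×10^6 eV = 5.552×10^-13 J, so L = 2·6.63×10^-34/√(8·1.67×10^-27·5.552×10^-13) = 1.54×10^-14 m = 15.4 fm.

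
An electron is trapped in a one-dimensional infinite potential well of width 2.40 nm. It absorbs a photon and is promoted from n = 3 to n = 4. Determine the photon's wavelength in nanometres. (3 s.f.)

E_1 = h²/(8m_eL²) = 1.046×10^-20 J, so ΔE = (4² − 3²)E_1 = 7.322×10^-20 J.
λ = hc/ΔE = (6.626×10^-34·2.998×10^8)/7.322×10^-20 = 2.71×10^-6 m = 2.71×10^3 nm.

λ = 2.71×10^3 nm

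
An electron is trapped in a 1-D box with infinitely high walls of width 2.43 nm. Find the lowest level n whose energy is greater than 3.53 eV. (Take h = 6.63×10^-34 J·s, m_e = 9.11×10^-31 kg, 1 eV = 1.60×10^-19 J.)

E_1 = h²/(8m_eL²) = 1.021×10^-20 J = 0.06381 eV.
Need n² > 3.53/0.06381 = 55.32, i.e. n > 7.438.
The smallest integer satisfying this is n = 8.

n = 8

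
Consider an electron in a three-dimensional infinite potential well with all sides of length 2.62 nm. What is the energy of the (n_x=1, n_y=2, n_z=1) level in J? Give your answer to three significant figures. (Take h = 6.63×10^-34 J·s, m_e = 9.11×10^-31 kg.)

For a 3D rectangular well E = (h²/8m_e)·Σ n_i²/L_i² = (6.63×10^-34)²/(8·9.11×10^-31) · [1²/(2.62 nm)² + 2²/(2.62 nm)² + 1²/(2.62 nm)²].
Evaluating gives E = 5.27×10^-20 J.

E = 5.27×10^-20 J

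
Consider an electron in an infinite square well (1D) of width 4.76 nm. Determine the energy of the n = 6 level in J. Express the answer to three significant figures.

For an infinite well E_n = n²h²/(8m_eL²), so E_1 = h²/(8m_eL²) = (6.626×10^-34)²/(8·9.109×10^-31·(4.76×10^-9 m)²) = 2.659×10^-21 J.
Then E_6 = 6²·E_1 = 36·2.659×10^-21 J = 9.57×10^-20 J.

E_6 = 9.57×10^-20 J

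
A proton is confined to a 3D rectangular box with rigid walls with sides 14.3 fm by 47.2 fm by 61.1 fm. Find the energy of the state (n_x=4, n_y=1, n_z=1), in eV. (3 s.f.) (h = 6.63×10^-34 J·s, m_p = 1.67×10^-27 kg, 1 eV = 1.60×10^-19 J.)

For a 3D rectangular well E = (h²/8m_p)·Σ n_i²/L_i² = (6.63×10^-34)²/(8·1.67×10^-27) · [4²/(14.3 fm)² + 1²/(47.2 fm)² + 1²/(61.1 fm)²].
Evaluating gives E = 2.598×10^-12 J = 1.62×10^7 eV.

E = 1.62×10^7 eV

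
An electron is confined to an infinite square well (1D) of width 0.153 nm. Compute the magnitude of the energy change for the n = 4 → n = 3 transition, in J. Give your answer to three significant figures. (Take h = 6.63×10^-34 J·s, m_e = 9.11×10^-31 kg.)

|ΔE| = 1.80×10^-17 J

E_1 = h²/(8m_eL²) = 2.577×10^-18 J.
|ΔE| = |4² − 3²|·E_1 = 7·2.577×10^-18 J = 1.80×10^-17 J.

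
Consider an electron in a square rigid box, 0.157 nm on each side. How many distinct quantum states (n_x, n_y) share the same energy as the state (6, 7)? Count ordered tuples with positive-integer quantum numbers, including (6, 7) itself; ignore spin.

The level has n_x² + n_y² = 85. The ordered positive-integer solutions are (2, 9), (6, 7), (7, 6), (9, 2).
That gives 4 states.

degeneracy = 4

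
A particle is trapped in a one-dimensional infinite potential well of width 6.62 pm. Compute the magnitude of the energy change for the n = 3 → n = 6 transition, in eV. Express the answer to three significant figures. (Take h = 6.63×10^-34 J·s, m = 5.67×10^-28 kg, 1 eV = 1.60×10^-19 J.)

|ΔE| = 373 eV

E_1 = h²/(8mL²) = 2.211×10^-18 J.
|ΔE| = |3² − 6²|·E_1 = 27·2.211×10^-18 J = 5.970×10^-17 J = 373 eV.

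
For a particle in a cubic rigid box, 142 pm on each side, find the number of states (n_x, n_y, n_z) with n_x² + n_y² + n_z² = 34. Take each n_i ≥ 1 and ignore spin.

degeneracy = 3

The level has n_x² + n_y² + n_z² = 34. The ordered positive-integer solutions are (3, 3, 4), (3, 4, 3), (4, 3, 3).
That gives 3 states.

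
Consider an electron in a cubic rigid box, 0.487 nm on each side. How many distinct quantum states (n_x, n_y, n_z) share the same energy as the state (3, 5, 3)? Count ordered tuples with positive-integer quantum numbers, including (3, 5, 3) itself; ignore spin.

degeneracy = 3

The level has n_x² + n_y² + n_z² = 43. The ordered positive-integer solutions are (3, 3, 5), (3, 5, 3), (5, 3, 3).
That gives 3 states.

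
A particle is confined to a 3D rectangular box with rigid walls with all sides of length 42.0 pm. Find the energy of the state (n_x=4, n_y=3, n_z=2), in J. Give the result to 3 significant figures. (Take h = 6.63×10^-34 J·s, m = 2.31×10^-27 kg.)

For a 3D rectangular well E = (h²/8m)·Σ n_i²/L_i² = (6.63×10^-34)²/(8·2.31×10^-27) · [4²/(42.0 pm)² + 3²/(42.0 pm)² + 2²/(42.0 pm)²].
Evaluating gives E = 3.91×10^-19 J.

E = 3.91×10^-19 J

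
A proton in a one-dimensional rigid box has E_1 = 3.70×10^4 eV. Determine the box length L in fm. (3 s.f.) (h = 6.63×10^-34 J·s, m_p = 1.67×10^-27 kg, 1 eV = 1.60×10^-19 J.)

L = 74.6 fm

From E_n = n²h²/(8m_pL²), L = n·h/√(8m_pE_n).
E_1 = 3.70×10^4 eV = 5.920×10^-15 J, so L = 1·6.63×10^-34/√(8·1.67×10^-27·5.920×10^-15) = 7.46×10^-14 m = 74.6 fm.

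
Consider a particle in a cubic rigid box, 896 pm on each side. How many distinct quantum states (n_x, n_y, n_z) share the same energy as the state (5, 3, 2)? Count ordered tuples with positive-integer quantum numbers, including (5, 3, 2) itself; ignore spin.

The level has n_x² + n_y² + n_z² = 38. The ordered positive-integer solutions are (1, 1, 6), (1, 6, 1), (2, 3, 5), (2, 5, 3), (3, 2, 5), (3, 5, 2), (5, 2, 3), (5, 3, 2), (6, 1, 1).
That gives 9 states.

degeneracy = 9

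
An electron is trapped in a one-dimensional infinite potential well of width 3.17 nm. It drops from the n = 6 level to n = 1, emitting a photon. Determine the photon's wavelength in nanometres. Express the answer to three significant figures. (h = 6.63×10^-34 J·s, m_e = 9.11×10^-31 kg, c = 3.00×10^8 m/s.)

λ = 947 nm

E_1 = h²/(8m_eL²) = 6.002×10^-21 J, so ΔE = (6² − 1²)E_1 = 2.101×10^-19 J.
λ = hc/ΔE = (6.63×10^-34·3.00×10^8)/2.101×10^-19 = 9.47×10^-7 m = 947 nm.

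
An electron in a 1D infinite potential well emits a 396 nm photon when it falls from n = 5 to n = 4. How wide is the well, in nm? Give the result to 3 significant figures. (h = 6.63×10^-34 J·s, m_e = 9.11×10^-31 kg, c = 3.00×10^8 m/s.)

L = 1.04 nm

The photon carries ΔE = hc/λ = 6.63×10^-34·3.00×10^8/3.96×10^-7 m = 5.023×10^-19 J.
Since ΔE = (5² − 4²)E_1, E_1 = 5.581×10^-20 J, and L = h/√(8m_eE_1) = 1.04×10^-9 m = 1.04 nm.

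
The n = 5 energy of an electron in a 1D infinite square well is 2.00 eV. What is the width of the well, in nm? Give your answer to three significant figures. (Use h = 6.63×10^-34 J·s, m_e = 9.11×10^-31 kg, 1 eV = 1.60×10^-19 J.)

From E_n = n²h²/(8m_eL²), L = n·h/√(8m_eE_n).
E_5 = 2.00 eV = 3.200×10^-19 J, so L = 5·6.63×10^-34/√(8·9.11×10^-31·3.200×10^-19) = 2.17×10^-9 m = 2.17 nm.

L = 2.17 nm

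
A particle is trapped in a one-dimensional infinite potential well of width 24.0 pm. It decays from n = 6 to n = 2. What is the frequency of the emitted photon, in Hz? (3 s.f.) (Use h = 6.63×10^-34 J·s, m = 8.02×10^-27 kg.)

E_1 = h²/(8mL²) = 1.189×10^-20 J and ΔE = (6² − 2²)E_1 = 3.805×10^-19 J.
f = ΔE/h = 3.805×10^-19/6.63×10^-34 = 5.74×10^14 Hz.

f = 5.74×10^14 Hz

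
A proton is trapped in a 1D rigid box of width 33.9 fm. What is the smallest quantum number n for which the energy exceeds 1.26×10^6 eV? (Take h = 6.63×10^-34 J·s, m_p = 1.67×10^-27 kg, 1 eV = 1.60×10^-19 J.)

E_1 = h²/(8m_pL²) = 2.863×10^-14 J = 1.789×10^5 eV.
Need n² > 1.26×10^6/1.789×10^5 = 7.043, i.e. n > 2.654.
The smallest integer satisfying this is n = 3.

n = 3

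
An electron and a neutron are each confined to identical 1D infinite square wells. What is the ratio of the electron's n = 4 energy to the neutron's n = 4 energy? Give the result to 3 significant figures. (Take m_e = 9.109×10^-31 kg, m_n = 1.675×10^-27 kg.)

1.84×10^3

E_n ∝ 1/m at fixed n and L, so the ratio is m_n/m_e = 1.675×10^-27/9.109×10^-31 = 1.84×10^3.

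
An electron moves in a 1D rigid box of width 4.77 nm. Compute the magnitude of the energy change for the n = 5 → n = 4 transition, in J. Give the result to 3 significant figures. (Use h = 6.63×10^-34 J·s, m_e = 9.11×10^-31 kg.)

E_1 = h²/(8m_eL²) = 2.651×10^-21 J.
|ΔE| = |5² − 4²|·E_1 = 9·2.651×10^-21 J = 2.39×10^-20 J.

|ΔE| = 2.39×10^-20 J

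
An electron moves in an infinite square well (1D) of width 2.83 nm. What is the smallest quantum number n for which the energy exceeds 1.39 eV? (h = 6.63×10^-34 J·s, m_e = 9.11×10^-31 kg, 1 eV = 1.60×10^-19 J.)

n = 6

E_1 = h²/(8m_eL²) = 7.531×10^-21 J = 0.04707 eV.
Need n² > 1.39/0.04707 = 29.53, i.e. n > 5.434.
The smallest integer satisfying this is n = 6.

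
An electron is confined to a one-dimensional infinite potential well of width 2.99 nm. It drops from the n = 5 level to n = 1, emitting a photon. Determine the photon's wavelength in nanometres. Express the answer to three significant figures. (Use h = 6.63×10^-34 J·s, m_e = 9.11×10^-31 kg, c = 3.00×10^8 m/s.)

E_1 = h²/(8m_eL²) = 6.746×10^-21 J, so ΔE = (5² − 1²)E_1 = 1.619×10^-19 J.
λ = hc/ΔE = (6.63×10^-34·3.00×10^8)/1.619×10^-19 = 1.23×10^-6 m = 1.23×10^3 nm.

λ = 1.23×10^3 nm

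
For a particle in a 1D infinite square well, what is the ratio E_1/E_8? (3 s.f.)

0.0156

E_n ∝ n², so E_1/E_8 = 1²/8² = 1/64 = 0.0156.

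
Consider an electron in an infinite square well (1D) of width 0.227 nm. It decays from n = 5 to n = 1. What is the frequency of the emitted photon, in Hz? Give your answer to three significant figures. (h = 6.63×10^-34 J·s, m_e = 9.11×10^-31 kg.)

f = 4.24×10^16 Hz

E_1 = h²/(8m_eL²) = 1.170×10^-18 J and ΔE = (5² − 1²)E_1 = 2.808×10^-17 J.
f = ΔE/h = 2.808×10^-17/6.63×10^-34 = 4.24×10^16 Hz.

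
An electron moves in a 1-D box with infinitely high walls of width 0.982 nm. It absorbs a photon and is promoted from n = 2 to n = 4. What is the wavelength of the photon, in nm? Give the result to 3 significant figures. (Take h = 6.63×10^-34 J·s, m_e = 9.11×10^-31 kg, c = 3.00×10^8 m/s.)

λ = 265 nm

E_1 = h²/(8m_eL²) = 6.255×10^-20 J, so ΔE = (4² − 2²)E_1 = 7.506×10^-19 J.
λ = hc/ΔE = (6.63×10^-34·3.00×10^8)/7.506×10^-19 = 2.65×10^-7 m = 265 nm.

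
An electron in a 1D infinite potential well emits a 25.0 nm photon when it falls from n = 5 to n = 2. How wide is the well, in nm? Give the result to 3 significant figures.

L = 0.399 nm

The photon carries ΔE = hc/λ = 6.626×10^-34·2.998×10^8/2.50×10^-8 m = 7.946×10^-18 J.
Since ΔE = (5² − 2²)E_1, E_1 = 3.784×10^-19 J, and L = h/√(8m_eE_1) = 3.99×10^-10 m = 0.399 nm.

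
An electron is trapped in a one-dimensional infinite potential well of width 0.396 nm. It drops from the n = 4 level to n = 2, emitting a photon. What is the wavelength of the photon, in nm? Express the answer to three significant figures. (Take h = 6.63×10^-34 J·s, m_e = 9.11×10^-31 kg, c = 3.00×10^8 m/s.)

λ = 43.1 nm

E_1 = h²/(8m_eL²) = 3.846×10^-19 J, so ΔE = (4² − 2²)E_1 = 4.615×10^-18 J.
λ = hc/ΔE = (6.63×10^-34·3.00×10^8)/4.615×10^-18 = 4.31×10^-8 m = 43.1 nm.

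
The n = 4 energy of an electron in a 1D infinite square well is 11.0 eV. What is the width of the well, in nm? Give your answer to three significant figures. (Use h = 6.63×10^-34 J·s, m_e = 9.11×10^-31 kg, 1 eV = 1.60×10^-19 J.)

From E_n = n²h²/(8m_eL²), L = n·h/√(8m_eE_n).
E_4 = 11.0 eV = 1.760×10^-18 J, so L = 4·6.63×10^-34/√(8·9.11×10^-31·1.760×10^-18) = 7.40×10^-10 m = 0.740 nm.

L = 0.740 nm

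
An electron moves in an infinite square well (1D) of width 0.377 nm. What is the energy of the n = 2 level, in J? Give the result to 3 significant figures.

For an infinite well E_n = n²h²/(8m_eL²), so E_1 = h²/(8m_eL²) = (6.626×10^-34)²/(8·9.109×10^-31·(3.77×10^-10 m)²) = 4.239×10^-19 J.
Then E_2 = 2²·E_1 = 4·4.239×10^-19 J = 1.70×10^-18 J.

E_2 = 1.70×10^-18 J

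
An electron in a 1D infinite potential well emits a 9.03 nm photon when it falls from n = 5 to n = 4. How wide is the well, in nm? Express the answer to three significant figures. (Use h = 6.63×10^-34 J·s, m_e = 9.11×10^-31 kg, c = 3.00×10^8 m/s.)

L = 0.157 nm

The photon carries ΔE = hc/λ = 6.63×10^-34·3.00×10^8/9.03×10^-9 m = 2.203×10^-17 J.
Since ΔE = (5² − 4²)E_1, E_1 = 2.448×10^-18 J, and L = h/√(8m_eE_1) = 1.57×10^-10 m = 0.157 nm.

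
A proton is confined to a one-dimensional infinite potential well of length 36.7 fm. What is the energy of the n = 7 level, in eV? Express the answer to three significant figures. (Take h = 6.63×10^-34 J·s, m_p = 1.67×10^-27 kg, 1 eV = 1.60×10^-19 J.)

E_7 = 7.48×10^6 eV

For an infinite well E_n = n²h²/(8m_pL²), so E_1 = h²/(8m_pL²) = (6.63×10^-34)²/(8·1.67×10^-27·(3.67×10^-14 m)²) = 2.443×10^-14 J.
Then E_7 = 7²·E_1 = 49·2.443×10^-14 J = 1.197×10^-12 J.
Converting, E_7 = 1.197×10^-12 J / (1.60×10^-19 J/eV) = 7.48×10^6 eV.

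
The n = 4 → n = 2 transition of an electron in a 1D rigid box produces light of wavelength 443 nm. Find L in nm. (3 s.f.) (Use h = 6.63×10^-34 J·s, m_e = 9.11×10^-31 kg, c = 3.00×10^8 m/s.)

The photon carries ΔE = hc/λ = 6.63×10^-34·3.00×10^8/4.43×10^-7 m = 4.490×10^-19 J.
Since ΔE = (4² − 2²)E_1, E_1 = 3.742×10^-20 J, and L = h/√(8m_eE_1) = 1.27×10^-9 m = 1.27 nm.

L = 1.27 nm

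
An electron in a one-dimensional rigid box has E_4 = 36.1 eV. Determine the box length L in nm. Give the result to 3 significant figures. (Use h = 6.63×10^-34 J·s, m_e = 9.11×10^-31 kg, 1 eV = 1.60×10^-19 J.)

From E_n = n²h²/(8m_eL²), L = n·h/√(8m_eE_n).
E_4 = 36.1 eV = 5.776×10^-18 J, so L = 4·6.63×10^-34/√(8·9.11×10^-31·5.776×10^-18) = 4.09×10^-10 m = 0.409 nm.

L = 0.409 nm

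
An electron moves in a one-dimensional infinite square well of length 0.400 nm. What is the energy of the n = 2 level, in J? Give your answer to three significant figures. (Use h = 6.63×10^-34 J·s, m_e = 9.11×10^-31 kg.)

E_2 = 1.51×10^-18 J

For an infinite well E_n = n²h²/(8m_eL²), so E_1 = h²/(8m_eL²) = (6.63×10^-34)²/(8·9.11×10^-31·(4.00×10^-10 m)²) = 3.770×10^-19 J.
Then E_2 = 2²·E_1 = 4·3.770×10^-19 J = 1.51×10^-18 J.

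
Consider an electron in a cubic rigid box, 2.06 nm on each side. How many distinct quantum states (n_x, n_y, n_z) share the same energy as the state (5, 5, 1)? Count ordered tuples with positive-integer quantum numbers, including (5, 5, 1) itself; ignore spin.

degeneracy = 6

The level has n_x² + n_y² + n_z² = 51. The ordered positive-integer solutions are (1, 1, 7), (1, 5, 5), (1, 7, 1), (5, 1, 5), (5, 5, 1), (7, 1, 1).
That gives 6 states.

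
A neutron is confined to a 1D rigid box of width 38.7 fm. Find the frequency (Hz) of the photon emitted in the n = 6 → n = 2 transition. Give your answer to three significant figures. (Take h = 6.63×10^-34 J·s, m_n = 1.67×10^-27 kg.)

E_1 = h²/(8m_nL²) = 2.197×10^-14 J and ΔE = (6² − 2²)E_1 = 7.030×10^-13 J.
f = ΔE/h = 7.030×10^-13/6.63×10^-34 = 1.06×10^21 Hz.

f = 1.06×10^21 Hz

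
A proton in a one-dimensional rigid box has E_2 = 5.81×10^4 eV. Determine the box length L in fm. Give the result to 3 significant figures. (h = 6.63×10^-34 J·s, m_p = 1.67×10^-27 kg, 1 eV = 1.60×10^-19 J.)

From E_n = n²h²/(8m_pL²), L = n·h/√(8m_pE_n).
E_2 = 5.81×10^4 eV = 9.296×10^-15 J, so L = 2·6.63×10^-34/√(8·1.67×10^-27·9.296×10^-15) = 1.19×10^-13 m = 119 fm.

L = 119 fm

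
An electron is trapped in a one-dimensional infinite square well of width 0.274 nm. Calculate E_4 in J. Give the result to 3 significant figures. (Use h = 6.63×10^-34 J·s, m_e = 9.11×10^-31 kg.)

For an infinite well E_n = n²h²/(8m_eL²), so E_1 = h²/(8m_eL²) = (6.63×10^-34)²/(8·9.11×10^-31·(2.74×10^-10 m)²) = 8.034×10^-19 J.
Then E_4 = 4²·E_1 = 16·8.034×10^-19 J = 1.29×10^-17 J.

E_4 = 1.29×10^-17 J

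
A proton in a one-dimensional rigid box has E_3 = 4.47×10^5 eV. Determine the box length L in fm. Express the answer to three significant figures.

L = 64.2 fm

From E_n = n²h²/(8m_pL²), L = n·h/√(8m_pE_n).
E_3 = 4.47×10^5 eV = 7.161×10^-14 J, so L = 3·6.626×10^-34/√(8·1.673×10^-27·7.161×10^-14) = 6.42×10^-14 m = 64.2 fm.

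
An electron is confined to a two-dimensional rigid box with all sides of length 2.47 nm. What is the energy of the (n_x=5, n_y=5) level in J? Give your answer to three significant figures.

For a 2D rectangular well E = (h²/8m_e)·Σ n_i²/L_i² = (6.626×10^-34)²/(8·9.109×10^-31) · [5²/(2.47 nm)² + 5²/(2.47 nm)²].
Evaluating gives E = 4.94×10^-19 J.

E = 4.94×10^-19 J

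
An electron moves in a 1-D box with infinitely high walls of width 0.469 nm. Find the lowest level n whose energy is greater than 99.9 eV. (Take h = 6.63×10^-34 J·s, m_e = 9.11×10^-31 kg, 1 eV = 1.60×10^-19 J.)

E_1 = h²/(8m_eL²) = 2.742×10^-19 J = 1.714 eV.
Need n² > 99.9/1.714 = 58.28, i.e. n > 7.634.
The smallest integer satisfying this is n = 8.

n = 8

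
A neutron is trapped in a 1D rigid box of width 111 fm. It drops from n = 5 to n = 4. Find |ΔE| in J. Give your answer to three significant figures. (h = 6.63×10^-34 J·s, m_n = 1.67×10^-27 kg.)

E_1 = h²/(8m_nL²) = 2.670×10^-15 J.
|ΔE| = |5² − 4²|·E_1 = 9·2.670×10^-15 J = 2.40×10^-14 J.

|ΔE| = 2.40×10^-14 J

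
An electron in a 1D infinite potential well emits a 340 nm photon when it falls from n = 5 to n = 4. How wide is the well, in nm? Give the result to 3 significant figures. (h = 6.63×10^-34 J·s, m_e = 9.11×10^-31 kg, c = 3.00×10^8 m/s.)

The photon carries ΔE = hc/λ = 6.63×10^-34·3.00×10^8/3.40×10^-7 m = 5.850×10^-19 J.
Since ΔE = (5² − 4²)E_1, E_1 = 6.500×10^-20 J, and L = h/√(8m_eE_1) = 9.63×10^-10 m = 0.963 nm.

L = 0.963 nm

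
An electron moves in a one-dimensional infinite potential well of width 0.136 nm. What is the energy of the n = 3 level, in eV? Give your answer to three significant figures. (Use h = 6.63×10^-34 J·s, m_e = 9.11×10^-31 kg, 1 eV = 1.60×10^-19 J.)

For an infinite well E_n = n²h²/(8m_eL²), so E_1 = h²/(8m_eL²) = (6.63×10^-34)²/(8·9.11×10^-31·(1.36×10^-10 m)²) = 3.261×10^-18 J.
Then E_3 = 3²·E_1 = 9·3.261×10^-18 J = 2.935×10^-17 J.
Converting, E_3 = 2.935×10^-17 J / (1.60×10^-19 J/eV) = 183 eV.

E_3 = 183 eV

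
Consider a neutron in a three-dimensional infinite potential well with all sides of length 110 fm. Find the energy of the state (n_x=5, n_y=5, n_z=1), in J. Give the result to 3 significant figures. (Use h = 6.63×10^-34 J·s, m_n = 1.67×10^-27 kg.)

E = 1.39×10^-13 J

For a 3D rectangular well E = (h²/8m_n)·Σ n_i²/L_i² = (6.63×10^-34)²/(8·1.67×10^-27) · [5²/(110 fm)² + 5²/(110 fm)² + 1²/(110 fm)²].
Evaluating gives E = 1.39×10^-13 J.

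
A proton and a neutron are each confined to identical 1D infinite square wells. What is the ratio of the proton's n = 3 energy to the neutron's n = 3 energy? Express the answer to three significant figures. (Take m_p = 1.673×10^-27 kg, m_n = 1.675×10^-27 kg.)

E_n ∝ 1/m at fixed n and L, so the ratio is m_n/m_p = 1.675×10^-27/1.673×10^-27 = 1.00.

1.00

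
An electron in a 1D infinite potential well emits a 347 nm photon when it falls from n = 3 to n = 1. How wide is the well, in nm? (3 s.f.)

The photon carries ΔE = hc/λ = 6.626×10^-34·2.998×10^8/3.47×10^-7 m = 5.725×10^-19 J.
Since ΔE = (3² − 1²)E_1, E_1 = 7.156×10^-20 J, and L = h/√(8m_eE_1) = 9.18×10^-10 m = 0.918 nm.

L = 0.918 nm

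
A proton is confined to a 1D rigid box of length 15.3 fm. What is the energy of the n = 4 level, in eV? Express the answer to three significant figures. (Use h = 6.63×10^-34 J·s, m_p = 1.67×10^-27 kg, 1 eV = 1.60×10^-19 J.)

E_4 = 1.41×10^7 eV

For an infinite well E_n = n²h²/(8m_pL²), so E_1 = h²/(8m_pL²) = (6.63×10^-34)²/(8·1.67×10^-27·(1.53×10^-14 m)²) = 1.406×10^-13 J.
Then E_4 = 4²·E_1 = 16·1.406×10^-13 J = 2.250×10^-12 J.
Converting, E_4 = 2.250×10^-12 J / (1.60×10^-19 J/eV) = 1.41×10^7 eV.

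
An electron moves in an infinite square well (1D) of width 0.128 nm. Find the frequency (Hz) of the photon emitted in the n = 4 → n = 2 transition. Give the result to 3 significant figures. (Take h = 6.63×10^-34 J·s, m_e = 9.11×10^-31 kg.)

f = 6.66×10^16 Hz

E_1 = h²/(8m_eL²) = 3.681×10^-18 J and ΔE = (4² − 2²)E_1 = 4.417×10^-17 J.
f = ΔE/h = 4.417×10^-17/6.63×10^-34 = 6.66×10^16 Hz.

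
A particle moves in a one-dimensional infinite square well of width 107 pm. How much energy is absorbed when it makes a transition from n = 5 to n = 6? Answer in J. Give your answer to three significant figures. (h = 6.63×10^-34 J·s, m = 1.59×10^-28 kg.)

E_1 = h²/(8mL²) = 3.018×10^-20 J.
|ΔE| = |5² − 6²|·E_1 = 11·3.018×10^-20 J = 3.32×10^-19 J.

|ΔE| = 3.32×10^-19 J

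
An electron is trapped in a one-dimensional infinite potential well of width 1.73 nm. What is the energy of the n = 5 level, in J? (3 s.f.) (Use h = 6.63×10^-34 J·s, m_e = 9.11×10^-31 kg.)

For an infinite well E_n = n²h²/(8m_eL²), so E_1 = h²/(8m_eL²) = (6.63×10^-34)²/(8·9.11×10^-31·(1.73×10^-9 m)²) = 2.015×10^-20 J.
Then E_5 = 5²·E_1 = 25·2.015×10^-20 J = 5.04×10^-19 J.

E_5 = 5.04×10^-19 J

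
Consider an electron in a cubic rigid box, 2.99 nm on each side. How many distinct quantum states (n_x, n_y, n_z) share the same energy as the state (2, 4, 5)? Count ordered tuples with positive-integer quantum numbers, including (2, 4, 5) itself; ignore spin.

degeneracy = 6

The level has n_x² + n_y² + n_z² = 45. The ordered positive-integer solutions are (2, 4, 5), (2, 5, 4), (4, 2, 5), (4, 5, 2), (5, 2, 4), (5, 4, 2).
That gives 6 states.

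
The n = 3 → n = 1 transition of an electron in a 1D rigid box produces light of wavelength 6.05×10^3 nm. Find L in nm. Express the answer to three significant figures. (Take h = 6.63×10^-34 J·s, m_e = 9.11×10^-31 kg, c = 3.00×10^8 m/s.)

The photon carries ΔE = hc/λ = 6.63×10^-34·3.00×10^8/6.05×10^-6 m = 3.288×10^-20 J.
Since ΔE = (3² − 1²)E_1, E_1 = 4.110×10^-21 J, and L = h/√(8m_eE_1) = 3.83×10^-9 m = 3.83 nm.

L = 3.83 nm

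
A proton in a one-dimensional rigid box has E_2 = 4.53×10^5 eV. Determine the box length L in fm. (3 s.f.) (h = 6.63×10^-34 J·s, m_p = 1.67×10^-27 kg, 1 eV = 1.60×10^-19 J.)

From E_n = n²h²/(8m_pL²), L = n·h/√(8m_pE_n).
E_2 = 4.53×10^5 eV = 7.248×10^-14 J, so L = 2·6.63×10^-34/√(8·1.67×10^-27·7.248×10^-14) = 4.26×10^-14 m = 42.6 fm.

L = 42.6 fm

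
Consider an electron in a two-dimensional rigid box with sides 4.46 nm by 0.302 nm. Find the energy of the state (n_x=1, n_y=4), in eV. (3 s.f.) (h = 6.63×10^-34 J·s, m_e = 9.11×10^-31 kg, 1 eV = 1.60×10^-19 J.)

For a 2D rectangular well E = (h²/8m_e)·Σ n_i²/L_i² = (6.63×10^-34)²/(8·9.11×10^-31) · [1²/(4.46 nm)² + 4²/(0.302 nm)²].
Evaluating gives E = 1.058×10^-17 J = 66.1 eV.

E = 66.1 eV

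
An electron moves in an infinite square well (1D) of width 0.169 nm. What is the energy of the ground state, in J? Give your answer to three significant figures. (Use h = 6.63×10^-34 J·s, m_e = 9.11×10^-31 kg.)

E_1 = 2.11×10^-18 J

For an infinite well E_n = n²h²/(8m_eL²), so E_1 = h²/(8m_eL²) = (6.63×10^-34)²/(8·9.11×10^-31·(1.69×10^-10 m)²) = 2.112×10^-18 J.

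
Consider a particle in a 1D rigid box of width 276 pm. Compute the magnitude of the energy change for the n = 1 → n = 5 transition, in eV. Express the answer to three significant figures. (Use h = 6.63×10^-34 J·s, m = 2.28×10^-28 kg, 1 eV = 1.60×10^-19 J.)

|ΔE| = 0.475 eV

E_1 = h²/(8mL²) = 3.164×10^-21 J.
|ΔE| = |1² − 5²|·E_1 = 24·3.164×10^-21 J = 7.594×10^-20 J = 0.475 eV.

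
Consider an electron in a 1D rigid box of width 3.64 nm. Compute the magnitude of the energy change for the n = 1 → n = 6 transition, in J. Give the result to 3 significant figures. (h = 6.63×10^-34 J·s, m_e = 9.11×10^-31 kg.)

E_1 = h²/(8m_eL²) = 4.552×10^-21 J.
|ΔE| = |1² − 6²|·E_1 = 35·4.552×10^-21 J = 1.59×10^-19 J.

|ΔE| = 1.59×10^-19 J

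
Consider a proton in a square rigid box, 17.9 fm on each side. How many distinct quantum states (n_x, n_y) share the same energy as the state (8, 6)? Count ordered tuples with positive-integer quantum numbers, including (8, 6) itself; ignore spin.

degeneracy = 2

The level has n_x² + n_y² = 100. The ordered positive-integer solutions are (6, 8), (8, 6).
That gives 2 states.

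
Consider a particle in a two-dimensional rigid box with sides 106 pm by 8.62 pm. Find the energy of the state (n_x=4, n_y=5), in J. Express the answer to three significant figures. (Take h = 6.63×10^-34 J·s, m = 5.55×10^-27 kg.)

E = 3.35×10^-18 J

For a 2D rectangular well E = (h²/8m)·Σ n_i²/L_i² = (6.63×10^-34)²/(8·5.55×10^-27) · [4²/(106 pm)² + 5²/(8.62 pm)²].
Evaluating gives E = 3.35×10^-18 J.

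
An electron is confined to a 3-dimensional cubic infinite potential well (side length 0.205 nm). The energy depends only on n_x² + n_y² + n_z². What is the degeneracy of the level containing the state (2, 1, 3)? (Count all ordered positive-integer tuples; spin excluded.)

The level has n_x² + n_y² + n_z² = 14. The ordered positive-integer solutions are (1, 2, 3), (1, 3, 2), (2, 1, 3), (2, 3, 1), (3, 1, 2), (3, 2, 1).
That gives 6 states.

degeneracy = 6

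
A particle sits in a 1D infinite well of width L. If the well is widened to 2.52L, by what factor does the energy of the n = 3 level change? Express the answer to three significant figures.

E_n ∝ 1/L², so the energy scales by 1/2.52² = 0.157.

0.157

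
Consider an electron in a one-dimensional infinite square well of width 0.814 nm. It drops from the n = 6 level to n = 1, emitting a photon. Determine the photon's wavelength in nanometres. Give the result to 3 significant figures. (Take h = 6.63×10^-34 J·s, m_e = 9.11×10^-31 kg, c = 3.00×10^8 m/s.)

λ = 62.4 nm

E_1 = h²/(8m_eL²) = 9.103×10^-20 J, so ΔE = (6² − 1²)E_1 = 3.186×10^-18 J.
λ = hc/ΔE = (6.63×10^-34·3.00×10^8)/3.186×10^-18 = 6.24×10^-8 m = 62.4 nm.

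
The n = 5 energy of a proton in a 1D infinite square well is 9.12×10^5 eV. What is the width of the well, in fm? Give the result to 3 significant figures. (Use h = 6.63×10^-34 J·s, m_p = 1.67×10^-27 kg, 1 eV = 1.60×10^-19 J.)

From E_n = n²h²/(8m_pL²), L = n·h/√(8m_pE_n).
E_5 = 9.12×10^5 eV = 1.459×10^-13 J, so L = 5·6.63×10^-34/√(8·1.67×10^-27·1.459×10^-13) = 7.51×10^-14 m = 75.1 fm.

L = 75.1 fm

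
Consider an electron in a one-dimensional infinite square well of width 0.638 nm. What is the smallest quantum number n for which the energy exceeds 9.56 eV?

n = 4

E_1 = h²/(8m_eL²) = 1.480×10^-19 J = 0.9238 eV.
Need n² > 9.56/0.9238 = 10.35, i.e. n > 3.217.
The smallest integer satisfying this is n = 4.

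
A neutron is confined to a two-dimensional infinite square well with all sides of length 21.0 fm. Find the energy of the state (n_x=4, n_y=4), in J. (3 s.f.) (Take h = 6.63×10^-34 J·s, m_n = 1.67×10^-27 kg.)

E = 2.39×10^-12 J

For a 2D rectangular well E = (h²/8m_n)·Σ n_i²/L_i² = (6.63×10^-34)²/(8·1.67×10^-27) · [4²/(21.0 fm)² + 4²/(21.0 fm)²].
Evaluating gives E = 2.39×10^-12 J.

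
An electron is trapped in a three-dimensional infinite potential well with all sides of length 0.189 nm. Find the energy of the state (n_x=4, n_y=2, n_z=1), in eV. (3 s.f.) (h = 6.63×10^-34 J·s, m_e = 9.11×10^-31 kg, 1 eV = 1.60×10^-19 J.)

For a 3D rectangular well E = (h²/8m_e)·Σ n_i²/L_i² = (6.63×10^-34)²/(8·9.11×10^-31) · [4²/(0.189 nm)² + 2²/(0.189 nm)² + 1²/(0.189 nm)²].
Evaluating gives E = 3.546×10^-17 J = 222 eV.

E = 222 eV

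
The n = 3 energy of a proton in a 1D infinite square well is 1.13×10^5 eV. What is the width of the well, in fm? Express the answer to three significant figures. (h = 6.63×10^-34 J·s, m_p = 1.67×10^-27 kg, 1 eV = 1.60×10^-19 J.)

From E_n = n²h²/(8m_pL²), L = n·h/√(8m_pE_n).
E_3 = 1.13×10^5 eV = 1.808×10^-14 J, so L = 3·6.63×10^-34/√(8·1.67×10^-27·1.808×10^-14) = 1.28×10^-13 m = 128 fm.

L = 128 fm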